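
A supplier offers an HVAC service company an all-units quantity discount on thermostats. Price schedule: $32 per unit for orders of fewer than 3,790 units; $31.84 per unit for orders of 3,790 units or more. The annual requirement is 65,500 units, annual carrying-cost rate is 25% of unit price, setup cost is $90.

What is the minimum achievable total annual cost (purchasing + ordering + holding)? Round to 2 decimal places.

$2,102,159.61

H₁ = 25%×$32 = $8.0000;  H₂ = 25%×$31.84 = $7.9600
EOQ₁ = √(2×65,500×90/8.0000) = 1,213.98  (< 3,790, feasible at tier 1)
EOQ₂ = √(2×65,500×90/7.9600) = 1,217.03  (< 3,790 → use Q = 3,790 at tier-2 price)
TC(tier 1 (EOQ₁), Q≈1,214.0) = $2,105,711.85
TC(tier 2, Q≈3,790.0) = $2,102,159.61
Minimum at tier 2: $2,102,159.61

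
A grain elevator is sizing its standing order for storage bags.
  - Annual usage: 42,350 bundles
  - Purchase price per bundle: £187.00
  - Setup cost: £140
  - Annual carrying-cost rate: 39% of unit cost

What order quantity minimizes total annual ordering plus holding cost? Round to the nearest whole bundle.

403 bundles

Carrying cost H = £187 × 39% = £72.9300/bundle/yr
Optimal lot size Q* = (2 × 42,350 × £140 / £72.93)^½ ≈ 403.23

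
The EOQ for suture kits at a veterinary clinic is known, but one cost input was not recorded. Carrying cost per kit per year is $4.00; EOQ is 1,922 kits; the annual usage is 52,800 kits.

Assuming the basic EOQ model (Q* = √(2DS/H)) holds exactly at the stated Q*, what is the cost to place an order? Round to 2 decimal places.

$139.93

Since Q* = (2DS/H)^½, squaring gives Q*²·H = 2DS.
S = Q²H / (2D) = 1,922² × 4 / (2 × 52,800) = 139.9274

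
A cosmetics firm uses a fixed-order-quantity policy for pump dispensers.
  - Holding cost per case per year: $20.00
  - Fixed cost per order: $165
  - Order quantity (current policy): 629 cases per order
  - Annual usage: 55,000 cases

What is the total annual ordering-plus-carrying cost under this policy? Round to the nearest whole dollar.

Ordering: D/Q × S = 55,000/629 × $165 = $14,427.66
Holding:  Q/2 × H = 629/2 × $20 = $6,290.00
Total = $14,427.66 + $6,290.00 = $20,717.66

$20,718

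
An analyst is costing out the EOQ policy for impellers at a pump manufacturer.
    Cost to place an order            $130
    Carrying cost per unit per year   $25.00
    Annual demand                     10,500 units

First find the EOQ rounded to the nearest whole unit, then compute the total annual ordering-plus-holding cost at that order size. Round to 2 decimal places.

EOQ = √(2DS/H) = √(2 × 10,500 × 130 / 25)
    = √(109,200.00) ≈ 330.45 → Q = 330 units
Ordering: D/Q × S = 10,500/330 × $130 = $4,136.36
Holding:  Q/2 × H = 330/2 × $25 = $4,125.00
Total = $4,136.36 + $4,125.00 = $8,261.36

$8,261.36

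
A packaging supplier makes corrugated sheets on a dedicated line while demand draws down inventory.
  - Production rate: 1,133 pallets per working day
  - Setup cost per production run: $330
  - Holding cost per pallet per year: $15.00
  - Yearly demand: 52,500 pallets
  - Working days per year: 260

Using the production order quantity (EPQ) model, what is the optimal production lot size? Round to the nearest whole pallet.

d = 52,500/260 = 201.9231 pallets/day;  effective holding cost H(1 − d/p) = 15·(1 − 201.9231/1133) = 12.32670
Q* = √(2DS / H_eff) = √(2·52,500·330 / 12.32670) ≈ 1,676.59

1,677 pallets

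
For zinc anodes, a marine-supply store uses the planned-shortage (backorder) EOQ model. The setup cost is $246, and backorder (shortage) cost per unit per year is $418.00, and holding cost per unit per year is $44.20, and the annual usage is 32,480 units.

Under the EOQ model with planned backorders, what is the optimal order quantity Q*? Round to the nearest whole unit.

Basic EOQ = √(2·32,480·246/44.2) = 601.284
Backorder adjustment √((H+b)/b) = √((44.2+418)/418) = 1.0515
Q* = 601.284 × 1.0515 ≈ 632.28

632 units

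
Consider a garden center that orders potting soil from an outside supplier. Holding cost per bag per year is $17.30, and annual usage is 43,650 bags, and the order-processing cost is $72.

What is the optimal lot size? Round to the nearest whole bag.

2DS/H = 2·43,650·72/17.3 = 363,329.48
EOQ = √363,329.48 ≈ 602.77

603 bags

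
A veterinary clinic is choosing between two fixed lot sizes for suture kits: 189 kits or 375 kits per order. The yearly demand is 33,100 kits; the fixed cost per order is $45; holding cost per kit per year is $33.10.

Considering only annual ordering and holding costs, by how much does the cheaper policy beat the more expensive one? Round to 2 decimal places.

TC(Q) = (D/Q)S + (Q/2)H
TC(189) = (33,100/189)×45 + (189/2)×33.1 = $11,008.90
TC(375) = (33,100/375)×45 + (375/2)×33.1 = $10,178.25
Cheaper: Q = 375.  Difference = $830.65

$830.65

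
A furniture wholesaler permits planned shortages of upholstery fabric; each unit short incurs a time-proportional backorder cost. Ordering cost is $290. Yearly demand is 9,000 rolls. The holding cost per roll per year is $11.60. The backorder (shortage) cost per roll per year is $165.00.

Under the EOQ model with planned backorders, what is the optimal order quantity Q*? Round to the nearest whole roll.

Q* = √(2DS/H) · √((H + b)/b)
   = √(2 × 9,000 × 290 / 11.6) · √((11.6 + 165) / 165)
   = 670.820 × 1.0346 ≈ 694.00

694 rolls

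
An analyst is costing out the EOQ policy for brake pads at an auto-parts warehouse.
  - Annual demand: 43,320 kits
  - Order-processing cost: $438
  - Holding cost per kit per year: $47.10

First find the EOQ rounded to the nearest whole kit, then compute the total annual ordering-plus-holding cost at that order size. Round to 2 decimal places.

$42,277.25

2DS/H = 2·43,320·438/47.1 = 805,696.82
EOQ = √805,696.82 ≈ 897.61 → Q = 898 kits
Annual ordering cost = (D/Q)·S = (43,320/898) × 438 = $21,129.35
Annual holding cost  = (Q/2)·H = (898/2) × 47.1 = $21,147.90
Total = $21,129.35 + $21,147.90 = $42,277.25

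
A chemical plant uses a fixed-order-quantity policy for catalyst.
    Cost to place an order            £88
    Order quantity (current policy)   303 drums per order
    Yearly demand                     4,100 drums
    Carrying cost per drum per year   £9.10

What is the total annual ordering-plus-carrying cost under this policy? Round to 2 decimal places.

£2,569.41

Orders/yr = 4,100/303 = 13.531; ordering cost = 13.531 × £88 = £1,190.76
Average inventory = 303/2 = 151.5; holding cost = 151.5 × £9.1 = £1,378.65
Total = £1,190.76 + £1,378.65 = £2,569.41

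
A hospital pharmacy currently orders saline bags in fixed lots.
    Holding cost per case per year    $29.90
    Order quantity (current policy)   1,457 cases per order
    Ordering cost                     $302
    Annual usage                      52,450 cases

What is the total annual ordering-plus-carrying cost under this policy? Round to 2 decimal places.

$32,653.74

Orders/yr = 52,450/1,457 = 35.999; ordering cost = 35.999 × $302 = $10,871.59
Average inventory = 1,457/2 = 728.5; holding cost = 728.5 × $29.9 = $21,782.15
Total = $10,871.59 + $21,782.15 = $32,653.74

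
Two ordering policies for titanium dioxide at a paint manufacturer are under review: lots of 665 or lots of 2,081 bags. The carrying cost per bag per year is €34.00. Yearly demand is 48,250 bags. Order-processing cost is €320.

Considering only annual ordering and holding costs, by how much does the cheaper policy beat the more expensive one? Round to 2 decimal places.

€8,273.46

TC(Q) = (D/Q)S + (Q/2)H
TC(665) = (48,250/665)×320 + (665/2)×34 = €34,523.05
TC(2,081) = (48,250/2,081)×320 + (2,081/2)×34 = €42,796.51
Lots of 665 are cheaper by €8,273.46.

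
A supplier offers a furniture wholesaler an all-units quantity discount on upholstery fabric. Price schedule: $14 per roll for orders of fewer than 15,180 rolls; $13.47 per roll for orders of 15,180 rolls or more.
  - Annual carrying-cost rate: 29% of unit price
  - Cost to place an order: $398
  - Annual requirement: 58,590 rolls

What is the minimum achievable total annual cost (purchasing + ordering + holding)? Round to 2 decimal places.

H₁ = 29%×$14 = $4.0600;  H₂ = 29%×$13.47 = $3.9063
EOQ₁ = √(2×58,590×398/4.0600) = 3,389.26  (< 15,180, feasible at tier 1)
EOQ₂ = √(2×58,590×398/3.9063) = 3,455.30  (< 15,180 → use Q = 15,180 at tier-2 price)
TC(tier 1 (EOQ₁), Q≈3,389.3) = $834,020.41
TC(tier 2, Q≈15,180.0) = $820,392.27
Minimum at tier 2: $820,392.27

$820,392.27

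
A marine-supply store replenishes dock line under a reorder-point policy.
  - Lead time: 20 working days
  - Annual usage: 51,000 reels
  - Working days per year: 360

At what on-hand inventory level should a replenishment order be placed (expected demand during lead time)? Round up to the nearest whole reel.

2,834 reels

Daily demand d = 51,000 / 360 = 141.667 reels/day
Demand during lead time = 141.667 × 20 = 2,833.33
Reorder point = 2,833.33 → round up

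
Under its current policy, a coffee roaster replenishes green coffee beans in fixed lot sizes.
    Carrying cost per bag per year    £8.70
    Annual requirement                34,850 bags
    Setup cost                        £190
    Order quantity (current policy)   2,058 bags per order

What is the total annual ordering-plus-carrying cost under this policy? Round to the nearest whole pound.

Orders/yr = 34,850/2,058 = 16.934; ordering cost = 16.934 × £190 = £3,217.44
Average inventory = 2,058/2 = 1029; holding cost = 1029 × £8.7 = £8,952.30
Total = £3,217.44 + £8,952.30 = £12,169.74

£12,170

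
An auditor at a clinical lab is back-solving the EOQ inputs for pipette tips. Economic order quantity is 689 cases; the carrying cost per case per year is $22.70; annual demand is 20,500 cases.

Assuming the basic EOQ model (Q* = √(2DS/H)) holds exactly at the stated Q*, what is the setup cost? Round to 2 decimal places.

From Q* = √(2DS/H) ⇒ Q*² = 2DS/H.
S = Q²H / (2D) = 689² × 22.7 / (2 × 20,500) = 262.8333

$262.83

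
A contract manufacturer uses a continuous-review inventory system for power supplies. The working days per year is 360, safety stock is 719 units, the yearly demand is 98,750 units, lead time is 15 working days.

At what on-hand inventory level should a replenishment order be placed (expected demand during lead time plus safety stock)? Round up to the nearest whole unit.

4,834 units

Daily demand d = 98,750 / 360 = 274.306 units/day
Demand during lead time = 274.306 × 15 = 4,114.58
Reorder point = 4,114.58 + 719 = 4,833.58 → round up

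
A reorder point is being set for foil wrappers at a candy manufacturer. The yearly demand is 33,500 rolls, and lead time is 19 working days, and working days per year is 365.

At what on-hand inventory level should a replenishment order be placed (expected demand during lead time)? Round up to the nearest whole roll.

Daily demand d = 33,500 / 365 = 91.781 rolls/day
Demand during lead time = 91.781 × 19 = 1,743.84
Reorder point = 1,743.84 → round up

1,744 rolls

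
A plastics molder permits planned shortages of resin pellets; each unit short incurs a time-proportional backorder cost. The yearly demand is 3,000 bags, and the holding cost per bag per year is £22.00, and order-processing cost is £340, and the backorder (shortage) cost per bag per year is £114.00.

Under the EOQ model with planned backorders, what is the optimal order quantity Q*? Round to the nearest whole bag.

Basic EOQ = √(2·3,000·340/22) = 304.512
Backorder adjustment √((H+b)/b) = √((22+114)/114) = 1.0922
Q* = 304.512 × 1.0922 ≈ 332.60

333 bags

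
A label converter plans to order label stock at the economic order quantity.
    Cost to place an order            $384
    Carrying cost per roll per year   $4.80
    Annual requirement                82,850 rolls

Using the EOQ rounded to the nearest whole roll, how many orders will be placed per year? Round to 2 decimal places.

2DS/H = 2·82,850·384/4.8 = 13,256,000.00
EOQ = √13,256,000.00 ≈ 3,640.88 → Q = 3,641
N = D/Q = 82,850/3,641 ≈ 22.755 orders/yr

22.75 orders per year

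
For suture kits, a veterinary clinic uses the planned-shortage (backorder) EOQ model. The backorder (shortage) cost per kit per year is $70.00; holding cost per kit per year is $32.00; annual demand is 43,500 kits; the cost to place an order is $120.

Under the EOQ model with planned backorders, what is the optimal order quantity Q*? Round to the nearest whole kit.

689 kits

Basic EOQ = √(2·43,500·120/32) = 571.183
Backorder adjustment √((H+b)/b) = √((32+70)/70) = 1.2071
Q* = 571.183 × 1.2071 ≈ 689.49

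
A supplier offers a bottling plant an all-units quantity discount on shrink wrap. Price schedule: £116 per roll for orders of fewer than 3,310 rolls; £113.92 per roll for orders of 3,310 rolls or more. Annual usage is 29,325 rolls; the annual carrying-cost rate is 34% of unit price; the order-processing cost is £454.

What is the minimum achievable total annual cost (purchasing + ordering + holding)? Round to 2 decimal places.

H₁ = 34%×£116 = £39.4400;  H₂ = 34%×£113.92 = £38.7328
EOQ₁ = √(2×29,325×454/39.4400) = 821.66  (< 3,310, feasible at tier 1)
EOQ₂ = √(2×29,325×454/38.7328) = 829.13  (< 3,310 → use Q = 3,310 at tier-2 price)
TC(tier 1 (EOQ₁), Q≈821.7) = £3,434,106.37
TC(tier 2, Q≈3,310.0) = £3,408,829.00
Minimum at tier 2: £3,408,829.00

£3,408,829.00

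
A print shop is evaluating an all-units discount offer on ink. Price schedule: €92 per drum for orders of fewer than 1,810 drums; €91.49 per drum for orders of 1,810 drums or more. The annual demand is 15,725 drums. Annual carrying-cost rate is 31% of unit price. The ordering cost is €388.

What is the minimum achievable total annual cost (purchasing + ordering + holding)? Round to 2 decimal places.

H₁ = 31%×€92 = €28.5200;  H₂ = 31%×€91.49 = €28.3619
EOQ₁ = √(2×15,725×388/28.5200) = 654.11  (< 1,810, feasible at tier 1)
EOQ₂ = √(2×15,725×388/28.3619) = 655.93  (< 1,810 → use Q = 1,810 at tier-2 price)
TC(tier 1 (EOQ₁), Q≈654.1) = €1,465,355.24
TC(tier 2, Q≈1,810.0) = €1,467,718.65
Minimum at tier 1 (EOQ₁): €1,465,355.24

€1,465,355.24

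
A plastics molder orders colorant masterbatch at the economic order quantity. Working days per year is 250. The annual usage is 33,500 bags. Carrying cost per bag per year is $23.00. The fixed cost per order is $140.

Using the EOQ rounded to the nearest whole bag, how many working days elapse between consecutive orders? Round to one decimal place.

4.8 days

EOQ = √(2DS/H) = √(2 × 33,500 × 140 / 23)
    = √(407,826.09) ≈ 638.61 → Q = 639 bags
Days between orders = 250 / (D/Q) = 250 / 52.426 ≈ 4.769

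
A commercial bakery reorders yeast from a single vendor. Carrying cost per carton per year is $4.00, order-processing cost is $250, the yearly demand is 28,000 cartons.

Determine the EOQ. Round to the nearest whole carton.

1,871 cartons

EOQ = √(2DS/H) = √(2 × 28,000 × 250 / 4)
    = √(3,500,000.00) ≈ 1,870.83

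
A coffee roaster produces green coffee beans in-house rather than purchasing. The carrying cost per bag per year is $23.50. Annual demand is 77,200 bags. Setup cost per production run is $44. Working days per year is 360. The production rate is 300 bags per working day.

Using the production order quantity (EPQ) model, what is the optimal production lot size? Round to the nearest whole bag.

Daily demand d = 77,200/360 = 214.444; p = 300; 1 − d/p = 0.28519
EPQ = √(2DS / (H(1 − d/p)))
    = √(2 × 77,200 × 44 / (23.5 × 0.28519)) ≈ 1,006.82

1,007 bags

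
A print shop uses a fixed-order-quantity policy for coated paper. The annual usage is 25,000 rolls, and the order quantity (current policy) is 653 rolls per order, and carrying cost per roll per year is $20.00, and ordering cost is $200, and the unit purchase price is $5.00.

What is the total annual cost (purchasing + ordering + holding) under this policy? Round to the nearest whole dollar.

$139,187

Orders/yr = 25,000/653 = 38.285; ordering cost = 38.285 × $200 = $7,656.97
Average inventory = 653/2 = 326.5; holding cost = 326.5 × $20 = $6,530.00
Purchase cost = D·C = 25,000 × 5 = $125,000.00
Total = $7,656.97 + $6,530.00 + $125,000.00 = $139,186.97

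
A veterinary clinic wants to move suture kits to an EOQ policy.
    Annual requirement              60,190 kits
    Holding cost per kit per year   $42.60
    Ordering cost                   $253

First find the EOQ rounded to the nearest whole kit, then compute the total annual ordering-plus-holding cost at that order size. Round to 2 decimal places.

$36,019.88

Q* = √(2·D·S / H) = √(2·60,190·253 / 42.6) = √714,932.9 ≈ 845.54 → Q = 846 kits
Orders/yr = 60,190/846 = 71.147; ordering cost = 71.147 × $253 = $18,000.08
Average inventory = 846/2 = 423; holding cost = 423 × $42.6 = $18,019.80
Total = $18,000.08 + $18,019.80 = $36,019.88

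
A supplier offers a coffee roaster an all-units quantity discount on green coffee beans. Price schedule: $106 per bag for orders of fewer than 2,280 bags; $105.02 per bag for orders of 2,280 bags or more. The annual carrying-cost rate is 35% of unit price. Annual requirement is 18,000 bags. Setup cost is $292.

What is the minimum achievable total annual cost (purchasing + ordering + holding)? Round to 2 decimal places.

$1,927,748.30

H₁ = 35%×$106 = $37.1000;  H₂ = 35%×$105.02 = $36.7570
EOQ₁ = √(2×18,000×292/37.1000) = 532.30  (< 2,280, feasible at tier 1)
EOQ₂ = √(2×18,000×292/36.7570) = 534.78  (< 2,280 → use Q = 2,280 at tier-2 price)
TC(tier 1 (EOQ₁), Q≈532.3) = $1,927,748.30
TC(tier 2, Q≈2,280.0) = $1,934,568.24
Minimum at tier 1 (EOQ₁): $1,927,748.30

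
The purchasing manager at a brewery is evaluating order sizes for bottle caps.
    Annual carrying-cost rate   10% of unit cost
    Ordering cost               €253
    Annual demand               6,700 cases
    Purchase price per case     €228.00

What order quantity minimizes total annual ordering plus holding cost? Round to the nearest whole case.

Holding cost per case per year: H = 10% × €228 = €22.8000
Optimal lot size Q* = (2 × 6,700 × €253 / €22.8)^½ ≈ 385.61

386 cases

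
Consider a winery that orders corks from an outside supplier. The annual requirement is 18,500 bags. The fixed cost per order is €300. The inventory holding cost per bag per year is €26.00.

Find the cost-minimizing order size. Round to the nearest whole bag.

Q* = √(2·D·S / H) = √(2·18,500·300 / 26) = √426,923.1 ≈ 653.39

653 bags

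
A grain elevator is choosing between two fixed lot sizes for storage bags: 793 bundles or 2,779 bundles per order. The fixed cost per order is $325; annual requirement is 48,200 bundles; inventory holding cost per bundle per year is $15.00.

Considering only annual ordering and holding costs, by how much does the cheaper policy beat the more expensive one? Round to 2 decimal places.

Annual cost at Q: ordering D·S/Q plus holding Q·H/2.
TC(793) = (48,200/793)×325 + (793/2)×15 = $25,701.60
TC(2,779) = (48,200/2,779)×325 + (2,779/2)×15 = $26,479.42
Lots of 793 are cheaper by $777.82.

$777.82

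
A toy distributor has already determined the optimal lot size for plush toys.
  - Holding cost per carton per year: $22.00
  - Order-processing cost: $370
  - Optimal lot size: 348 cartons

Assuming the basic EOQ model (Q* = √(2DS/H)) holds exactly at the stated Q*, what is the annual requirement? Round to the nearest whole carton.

Since Q* = (2DS/H)^½, squaring gives Q*²·H = 2DS.
D = Q²H / (2S) = 348² × 22 / (2 × 370) = 3,600.39

3,600 cartons per year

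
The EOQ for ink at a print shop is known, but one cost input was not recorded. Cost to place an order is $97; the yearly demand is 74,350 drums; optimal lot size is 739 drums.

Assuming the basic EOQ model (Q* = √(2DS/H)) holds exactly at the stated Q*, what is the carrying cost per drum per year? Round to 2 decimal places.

From Q* = √(2DS/H) ⇒ Q*² = 2DS/H.
H = 2DS / Q² = 2 × 74,350 × 97 / 739² = 26.4115

$26.41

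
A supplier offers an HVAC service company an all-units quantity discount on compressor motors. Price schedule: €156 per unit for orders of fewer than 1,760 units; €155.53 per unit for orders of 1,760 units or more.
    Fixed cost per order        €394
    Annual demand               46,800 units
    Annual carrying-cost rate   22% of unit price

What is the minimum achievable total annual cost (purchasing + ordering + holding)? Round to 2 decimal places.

H₁ = 22%×€156 = €34.3200;  H₂ = 22%×€155.53 = €34.2166
EOQ₁ = √(2×46,800×394/34.3200) = 1,036.60  (< 1,760, feasible at tier 1)
EOQ₂ = √(2×46,800×394/34.2166) = 1,038.17  (< 1,760 → use Q = 1,760 at tier-2 price)
TC(tier 1 (EOQ₁), Q≈1,036.6) = €7,336,376.21
TC(tier 2, Q≈1,760.0) = €7,319,391.43
Minimum at tier 2: €7,319,391.43

€7,319,391.43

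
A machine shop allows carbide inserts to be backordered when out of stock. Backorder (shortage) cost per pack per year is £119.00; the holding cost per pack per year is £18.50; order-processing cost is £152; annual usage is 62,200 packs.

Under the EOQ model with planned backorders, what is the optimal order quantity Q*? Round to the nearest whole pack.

Q* = √(2DS/H) · √((H + b)/b)
   = √(2 × 62,200 × 152 / 18.5) · √((18.5 + 119) / 119)
   = 1,010.988 × 1.0749 ≈ 1,086.74

1,087 packs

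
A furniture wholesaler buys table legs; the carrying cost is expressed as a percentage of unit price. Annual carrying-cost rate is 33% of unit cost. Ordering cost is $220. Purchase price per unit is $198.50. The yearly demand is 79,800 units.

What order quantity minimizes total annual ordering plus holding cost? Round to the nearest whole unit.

732 units

H = i·C = 0.33 × $198.5 = $65.5050 per unit-year
Q* = √(2·D·S / H) = √(2·79,800·220 / 65.505) = √536,020.2 ≈ 732.13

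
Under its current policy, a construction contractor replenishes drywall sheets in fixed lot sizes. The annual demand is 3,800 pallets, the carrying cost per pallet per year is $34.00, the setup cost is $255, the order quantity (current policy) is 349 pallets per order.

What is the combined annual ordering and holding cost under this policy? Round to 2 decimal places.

Ordering: D/Q × S = 3,800/349 × $255 = $2,776.50
Holding:  Q/2 × H = 349/2 × $34 = $5,933.00
Total = $2,776.50 + $5,933.00 = $8,709.50

$8,709.50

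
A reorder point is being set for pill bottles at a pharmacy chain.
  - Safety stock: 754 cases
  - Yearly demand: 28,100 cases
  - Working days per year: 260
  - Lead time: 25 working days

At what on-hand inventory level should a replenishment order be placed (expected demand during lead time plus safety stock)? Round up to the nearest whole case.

Daily demand d = 28,100 / 260 = 108.077 cases/day
Demand during lead time = 108.077 × 25 = 2,701.92
Reorder point = 2,701.92 + 754 = 3,455.92 → round up

3,456 cases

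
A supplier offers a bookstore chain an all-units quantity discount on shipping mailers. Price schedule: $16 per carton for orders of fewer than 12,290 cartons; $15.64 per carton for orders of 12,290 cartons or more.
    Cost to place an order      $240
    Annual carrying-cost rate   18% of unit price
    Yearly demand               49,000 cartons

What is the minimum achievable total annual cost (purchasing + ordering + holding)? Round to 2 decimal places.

H₁ = 18%×$16 = $2.8800;  H₂ = 18%×$15.64 = $2.8152
EOQ₁ = √(2×49,000×240/2.8800) = 2,857.74  (< 12,290, feasible at tier 1)
EOQ₂ = √(2×49,000×240/2.8152) = 2,890.44  (< 12,290 → use Q = 12,290 at tier-2 price)
TC(tier 1 (EOQ₁), Q≈2,857.7) = $792,230.29
TC(tier 2, Q≈12,290.0) = $784,616.28
Minimum at tier 2: $784,616.28

$784,616.28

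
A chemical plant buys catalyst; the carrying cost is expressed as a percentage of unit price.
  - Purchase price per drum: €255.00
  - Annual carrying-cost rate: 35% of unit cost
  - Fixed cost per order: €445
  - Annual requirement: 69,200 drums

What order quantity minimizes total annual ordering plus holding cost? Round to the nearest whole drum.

831 drums

Carrying cost H = €255 × 35% = €89.2500/drum/yr
2DS/H = 2·69,200·445/89.25 = 690,061.62
EOQ = √690,061.62 ≈ 830.70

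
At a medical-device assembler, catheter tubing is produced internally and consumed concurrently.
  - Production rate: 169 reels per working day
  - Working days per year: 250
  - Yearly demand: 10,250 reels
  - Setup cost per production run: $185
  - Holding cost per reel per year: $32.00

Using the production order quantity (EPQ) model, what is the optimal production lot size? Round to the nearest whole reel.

396 reels

d = 10,250/250 = 41.0000 reels/day;  effective holding cost H(1 − d/p) = 32·(1 − 41.0000/169) = 24.23669
Q* = √(2DS / H_eff) = √(2·10,250·185 / 24.23669) ≈ 395.57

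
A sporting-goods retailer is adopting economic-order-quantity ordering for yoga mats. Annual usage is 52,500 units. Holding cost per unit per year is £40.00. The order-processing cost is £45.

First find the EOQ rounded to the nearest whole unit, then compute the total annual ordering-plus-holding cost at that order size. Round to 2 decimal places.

EOQ = √(2DS/H) = √(2 × 52,500 × 45 / 40)
    = √(118,125.00) ≈ 343.69 → Q = 344 units
Orders/yr = 52,500/344 = 152.616; ordering cost = 152.616 × £45 = £6,867.73
Average inventory = 344/2 = 172; holding cost = 172 × £40 = £6,880.00
Total = £6,867.73 + £6,880.00 = £13,747.73

£13,747.73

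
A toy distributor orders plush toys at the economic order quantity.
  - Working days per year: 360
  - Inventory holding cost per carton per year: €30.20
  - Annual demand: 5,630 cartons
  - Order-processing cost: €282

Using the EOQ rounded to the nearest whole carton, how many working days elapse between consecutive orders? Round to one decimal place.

Q* = √(2·D·S / H) = √(2·5,630·282 / 30.2) = √105,143.0 ≈ 324.26 → Q = 324 cartons
Days between orders = 360 / (D/Q) = 360 / 17.377 ≈ 20.718

20.7 days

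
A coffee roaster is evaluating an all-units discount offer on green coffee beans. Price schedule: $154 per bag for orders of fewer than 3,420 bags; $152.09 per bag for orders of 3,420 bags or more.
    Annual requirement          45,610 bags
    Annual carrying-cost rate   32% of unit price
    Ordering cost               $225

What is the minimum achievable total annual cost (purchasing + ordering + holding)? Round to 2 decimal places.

$7,023,049.21

H₁ = 32%×$154 = $49.2800;  H₂ = 32%×$152.09 = $48.6688
EOQ₁ = √(2×45,610×225/49.2800) = 645.36  (< 3,420, feasible at tier 1)
EOQ₂ = √(2×45,610×225/48.6688) = 649.40  (< 3,420 → use Q = 3,420 at tier-2 price)
TC(tier 1 (EOQ₁), Q≈645.4) = $7,055,743.26
TC(tier 2, Q≈3,420.0) = $7,023,049.21
Minimum at tier 2: $7,023,049.21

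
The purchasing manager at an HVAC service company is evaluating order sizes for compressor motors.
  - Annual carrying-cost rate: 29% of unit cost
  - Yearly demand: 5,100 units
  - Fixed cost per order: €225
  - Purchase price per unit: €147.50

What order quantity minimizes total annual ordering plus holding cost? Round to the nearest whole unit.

Carrying cost H = €147.5 × 29% = €42.7750/unit/yr
Q* = √(2·D·S / H) = √(2·5,100·225 / 42.775) = √53,652.8 ≈ 231.63

232 units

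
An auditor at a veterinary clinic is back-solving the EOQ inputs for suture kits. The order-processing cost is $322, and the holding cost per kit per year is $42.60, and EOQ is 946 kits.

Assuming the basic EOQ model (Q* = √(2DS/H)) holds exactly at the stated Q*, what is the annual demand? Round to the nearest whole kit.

59,198 kits per year

EOQ relation: Q² = 2DS/H, so rearrange for the unknown.
D = Q²H / (2S) = 946² × 42.6 / (2 × 322) = 59,197.86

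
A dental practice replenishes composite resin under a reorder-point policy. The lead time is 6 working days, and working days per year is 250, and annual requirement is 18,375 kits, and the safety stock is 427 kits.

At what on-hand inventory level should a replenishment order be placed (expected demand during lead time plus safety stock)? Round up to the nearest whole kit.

868 kits

Daily demand d = 18,375 / 250 = 73.500 kits/day
Demand during lead time = 73.500 × 6 = 441.00
Reorder point = 441.00 + 427 = 868.00 → round up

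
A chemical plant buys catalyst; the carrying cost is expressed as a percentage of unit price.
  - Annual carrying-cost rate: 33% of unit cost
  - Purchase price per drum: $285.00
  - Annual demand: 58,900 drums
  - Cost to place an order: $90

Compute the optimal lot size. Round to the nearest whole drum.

336 drums

Holding cost per drum per year: H = 33% × $285 = $94.0500
Q* = √(2·D·S / H) = √(2·58,900·90 / 94.05) = √112,727.3 ≈ 335.75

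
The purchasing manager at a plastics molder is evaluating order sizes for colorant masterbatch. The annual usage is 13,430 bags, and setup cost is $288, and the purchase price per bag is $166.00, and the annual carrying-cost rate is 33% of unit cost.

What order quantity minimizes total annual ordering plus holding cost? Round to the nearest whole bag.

Holding cost per bag per year: H = 33% × $166 = $54.7800
Optimal lot size Q* = (2 × 13,430 × $288 / $54.78)^½ ≈ 375.78

376 bags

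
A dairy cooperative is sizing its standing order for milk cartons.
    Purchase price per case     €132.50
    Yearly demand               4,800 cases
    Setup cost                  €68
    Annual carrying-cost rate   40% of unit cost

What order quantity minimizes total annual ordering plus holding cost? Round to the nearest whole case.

Holding cost per case per year: H = 40% × €132.5 = €53.0000
2DS/H = 2·4,800·68/53 = 12,316.98
EOQ = √12,316.98 ≈ 110.98

111 cases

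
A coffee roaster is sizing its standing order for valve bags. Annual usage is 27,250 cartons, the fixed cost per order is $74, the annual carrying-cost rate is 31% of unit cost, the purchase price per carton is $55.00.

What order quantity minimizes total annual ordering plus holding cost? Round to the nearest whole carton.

Carrying cost H = $55 × 31% = $17.0500/carton/yr
2DS/H = 2·27,250·74/17.05 = 236,539.59
EOQ = √236,539.59 ≈ 486.35

486 cartons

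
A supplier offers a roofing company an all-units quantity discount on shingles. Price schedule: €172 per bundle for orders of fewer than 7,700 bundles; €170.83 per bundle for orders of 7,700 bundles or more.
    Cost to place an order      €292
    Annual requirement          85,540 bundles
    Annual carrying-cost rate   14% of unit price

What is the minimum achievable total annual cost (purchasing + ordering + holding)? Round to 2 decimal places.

H₁ = 14%×€172 = €24.0800;  H₂ = 14%×€170.83 = €23.9162
EOQ₁ = √(2×85,540×292/24.0800) = 1,440.33  (< 7,700, feasible at tier 1)
EOQ₂ = √(2×85,540×292/23.9162) = 1,445.26  (< 7,700 → use Q = 7,700 at tier-2 price)
TC(tier 1 (EOQ₁), Q≈1,440.3) = €14,747,563.21
TC(tier 2, Q≈7,700.0) = €14,708,119.42
Minimum at tier 2: €14,708,119.42

€14,708,119.42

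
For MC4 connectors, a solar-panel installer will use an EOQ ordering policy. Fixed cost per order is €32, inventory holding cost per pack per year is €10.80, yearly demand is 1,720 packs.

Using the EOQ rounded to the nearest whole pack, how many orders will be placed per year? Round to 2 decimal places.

17.03 orders per year

EOQ = √(2DS/H) = √(2 × 1,720 × 32 / 10.8)
    = √(10,192.59) ≈ 100.96 → Q = 101
N = D/Q = 1,720/101 ≈ 17.030 orders/yr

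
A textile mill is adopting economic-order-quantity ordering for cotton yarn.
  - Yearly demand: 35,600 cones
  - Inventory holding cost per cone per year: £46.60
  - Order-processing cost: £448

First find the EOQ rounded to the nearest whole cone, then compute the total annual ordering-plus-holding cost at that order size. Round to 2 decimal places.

Optimal lot size Q* = (2 × 35,600 × £448 / £46.6)^½ ≈ 827.34 → Q = 827 cones
Ordering: D/Q × S = 35,600/827 × £448 = £19,285.13
Holding:  Q/2 × H = 827/2 × £46.6 = £19,269.10
Total = £19,285.13 + £19,269.10 = £38,554.23

£38,554.23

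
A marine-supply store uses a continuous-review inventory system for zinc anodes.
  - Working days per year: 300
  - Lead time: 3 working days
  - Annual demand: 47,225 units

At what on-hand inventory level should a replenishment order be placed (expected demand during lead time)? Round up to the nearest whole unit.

473 units

Daily demand d = 47,225 / 300 = 157.417 units/day
Demand during lead time = 157.417 × 3 = 472.25
Reorder point = 472.25 → round up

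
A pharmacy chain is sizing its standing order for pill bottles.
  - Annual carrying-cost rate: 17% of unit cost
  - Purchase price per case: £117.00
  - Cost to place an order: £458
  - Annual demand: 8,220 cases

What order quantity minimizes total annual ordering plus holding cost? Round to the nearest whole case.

615 cases

Carrying cost H = £117 × 17% = £19.8900/case/yr
2DS/H = 2·8,220·458/19.89 = 378,558.07
EOQ = √378,558.07 ≈ 615.27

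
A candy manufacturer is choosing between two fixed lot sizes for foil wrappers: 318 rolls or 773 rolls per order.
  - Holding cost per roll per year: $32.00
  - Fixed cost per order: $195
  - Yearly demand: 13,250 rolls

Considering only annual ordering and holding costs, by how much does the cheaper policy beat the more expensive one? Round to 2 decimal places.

$2,497.50

For each Q, cost = (D/Q)·S + (Q/2)·H.
TC(318) = (13,250/318)×195 + (318/2)×32 = $13,213.00
TC(773) = (13,250/773)×195 + (773/2)×32 = $15,710.50
|ΔTC| = |$13,213.00 − $15,710.50| = $2,497.50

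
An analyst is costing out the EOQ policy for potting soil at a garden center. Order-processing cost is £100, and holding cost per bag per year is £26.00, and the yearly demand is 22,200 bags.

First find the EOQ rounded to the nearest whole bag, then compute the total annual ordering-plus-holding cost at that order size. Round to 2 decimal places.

£10,744.30

Optimal lot size Q* = (2 × 22,200 × £100 / £26)^½ ≈ 413.24 → Q = 413 bags
Orders/yr = 22,200/413 = 53.753; ordering cost = 53.753 × £100 = £5,375.30
Average inventory = 413/2 = 206.5; holding cost = 206.5 × £26 = £5,369.00
Total = £5,375.30 + £5,369.00 = £10,744.30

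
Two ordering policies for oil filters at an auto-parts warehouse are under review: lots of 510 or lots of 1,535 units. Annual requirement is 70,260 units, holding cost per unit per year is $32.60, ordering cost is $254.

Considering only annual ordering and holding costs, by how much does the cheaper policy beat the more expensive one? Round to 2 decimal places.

Annual cost at Q: ordering D·S/Q plus holding Q·H/2.
TC(510) = (70,260/510)×254 + (510/2)×32.6 = $43,305.24
TC(1,535) = (70,260/1,535)×254 + (1,535/2)×32.6 = $36,646.58
Lots of 1,535 are cheaper by $6,658.65.

$6,658.65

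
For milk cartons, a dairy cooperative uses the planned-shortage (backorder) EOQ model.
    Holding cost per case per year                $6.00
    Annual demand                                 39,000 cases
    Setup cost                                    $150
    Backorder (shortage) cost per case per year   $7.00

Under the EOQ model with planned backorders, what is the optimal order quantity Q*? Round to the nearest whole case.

Basic EOQ = √(2·39,000·150/6) = 1,396.424
Backorder adjustment √((H+b)/b) = √((6+7)/7) = 1.3628
Q* = 1,396.424 × 1.3628 ≈ 1,903.01

1,903 cases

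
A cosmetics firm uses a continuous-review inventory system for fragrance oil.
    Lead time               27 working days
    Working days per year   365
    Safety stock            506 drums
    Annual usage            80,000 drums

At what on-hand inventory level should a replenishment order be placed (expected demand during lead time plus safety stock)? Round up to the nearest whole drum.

Daily demand d = 80,000 / 365 = 219.178 drums/day
Demand during lead time = 219.178 × 27 = 5,917.81
Reorder point = 5,917.81 + 506 = 6,423.81 → round up

6,424 drums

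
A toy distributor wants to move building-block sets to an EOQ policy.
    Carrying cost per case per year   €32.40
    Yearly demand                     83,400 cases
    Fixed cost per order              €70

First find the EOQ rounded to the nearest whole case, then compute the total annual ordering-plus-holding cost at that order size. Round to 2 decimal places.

€19,450.00

EOQ = √(2DS/H) = √(2 × 83,400 × 70 / 32.4)
    = √(360,370.37) ≈ 600.31 → Q = 600 cases
Ordering: D/Q × S = 83,400/600 × €70 = €9,730.00
Holding:  Q/2 × H = 600/2 × €32.4 = €9,720.00
Total = €9,730.00 + €9,720.00 = €19,450.00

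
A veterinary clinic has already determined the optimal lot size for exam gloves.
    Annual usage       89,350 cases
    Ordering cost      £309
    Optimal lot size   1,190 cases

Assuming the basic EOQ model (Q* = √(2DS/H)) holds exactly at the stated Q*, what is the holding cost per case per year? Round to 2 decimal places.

£38.99

EOQ relation: Q² = 2DS/H, so rearrange for the unknown.
H = 2DS / Q² = 2 × 89,350 × 309 / 1,190² = 38.9932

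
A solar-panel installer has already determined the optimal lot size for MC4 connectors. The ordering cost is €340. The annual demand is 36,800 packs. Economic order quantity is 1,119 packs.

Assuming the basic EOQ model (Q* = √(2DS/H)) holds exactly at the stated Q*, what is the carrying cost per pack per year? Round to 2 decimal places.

€19.98

Since Q* = (2DS/H)^½, squaring gives Q*²·H = 2DS.
H = 2DS / Q² = 2 × 36,800 × 340 / 1,119² = 19.9847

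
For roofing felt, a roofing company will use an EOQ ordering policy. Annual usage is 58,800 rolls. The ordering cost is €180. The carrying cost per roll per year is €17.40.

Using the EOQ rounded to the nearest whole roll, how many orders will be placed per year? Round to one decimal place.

2DS/H = 2·58,800·180/17.4 = 1,216,551.72
EOQ = √1,216,551.72 ≈ 1,102.97 → Q = 1,103
Orders per year = D/Q = 58,800 / 1,103 = 53.309

53.3 orders per year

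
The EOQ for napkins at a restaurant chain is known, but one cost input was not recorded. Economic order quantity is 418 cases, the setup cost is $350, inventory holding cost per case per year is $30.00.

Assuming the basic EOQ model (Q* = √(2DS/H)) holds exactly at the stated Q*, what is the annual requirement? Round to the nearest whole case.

Since Q* = (2DS/H)^½, squaring gives Q*²·H = 2DS.
D = Q²H / (2S) = 418² × 30 / (2 × 350) = 7,488.17

7,488 cases per year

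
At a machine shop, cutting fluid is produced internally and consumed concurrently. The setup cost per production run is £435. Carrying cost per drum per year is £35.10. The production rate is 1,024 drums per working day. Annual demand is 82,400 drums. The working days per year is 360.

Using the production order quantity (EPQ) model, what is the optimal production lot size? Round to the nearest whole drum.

Daily demand d = 82,400/360 = 228.889; p = 1024; 1 − d/p = 0.77648
EPQ = √(2DS / (H(1 − d/p)))
    = √(2 × 82,400 × 435 / (35.1 × 0.77648)) ≈ 1,621.83

1,622 drums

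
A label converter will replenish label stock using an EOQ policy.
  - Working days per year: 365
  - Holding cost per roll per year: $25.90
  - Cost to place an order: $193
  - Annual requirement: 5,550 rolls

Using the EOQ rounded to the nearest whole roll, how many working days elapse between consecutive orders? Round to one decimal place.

18.9 days

Optimal lot size Q* = (2 × 5,550 × $193 / $25.9)^½ ≈ 287.60 → Q = 288 rolls
T = Q/D × 365 days = 288/5,550 × 365 = 18.941 days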